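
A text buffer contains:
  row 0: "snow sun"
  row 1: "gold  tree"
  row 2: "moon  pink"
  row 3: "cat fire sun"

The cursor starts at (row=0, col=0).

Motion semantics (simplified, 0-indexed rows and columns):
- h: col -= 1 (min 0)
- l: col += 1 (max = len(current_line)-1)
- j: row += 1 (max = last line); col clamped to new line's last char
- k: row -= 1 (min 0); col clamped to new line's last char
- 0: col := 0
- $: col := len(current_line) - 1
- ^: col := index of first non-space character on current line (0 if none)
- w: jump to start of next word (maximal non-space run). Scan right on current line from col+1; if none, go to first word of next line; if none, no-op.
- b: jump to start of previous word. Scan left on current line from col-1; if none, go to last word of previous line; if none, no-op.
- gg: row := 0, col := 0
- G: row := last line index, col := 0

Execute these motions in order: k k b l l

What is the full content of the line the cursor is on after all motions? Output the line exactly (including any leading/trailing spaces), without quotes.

After 1 (k): row=0 col=0 char='s'
After 2 (k): row=0 col=0 char='s'
After 3 (b): row=0 col=0 char='s'
After 4 (l): row=0 col=1 char='n'
After 5 (l): row=0 col=2 char='o'

Answer: snow sun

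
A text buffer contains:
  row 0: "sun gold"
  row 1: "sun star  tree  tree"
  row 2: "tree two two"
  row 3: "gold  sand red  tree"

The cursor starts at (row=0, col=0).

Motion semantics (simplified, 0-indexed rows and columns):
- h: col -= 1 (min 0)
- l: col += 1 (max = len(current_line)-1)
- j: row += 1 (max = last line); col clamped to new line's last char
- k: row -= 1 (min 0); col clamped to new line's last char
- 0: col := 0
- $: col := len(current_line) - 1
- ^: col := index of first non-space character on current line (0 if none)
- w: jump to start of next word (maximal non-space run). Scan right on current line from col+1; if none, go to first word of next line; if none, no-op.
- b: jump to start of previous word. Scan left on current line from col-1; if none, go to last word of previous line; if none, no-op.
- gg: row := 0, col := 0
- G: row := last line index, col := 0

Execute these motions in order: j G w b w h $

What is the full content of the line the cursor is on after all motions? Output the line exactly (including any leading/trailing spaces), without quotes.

Answer: gold  sand red  tree

Derivation:
After 1 (j): row=1 col=0 char='s'
After 2 (G): row=3 col=0 char='g'
After 3 (w): row=3 col=6 char='s'
After 4 (b): row=3 col=0 char='g'
After 5 (w): row=3 col=6 char='s'
After 6 (h): row=3 col=5 char='_'
After 7 ($): row=3 col=19 char='e'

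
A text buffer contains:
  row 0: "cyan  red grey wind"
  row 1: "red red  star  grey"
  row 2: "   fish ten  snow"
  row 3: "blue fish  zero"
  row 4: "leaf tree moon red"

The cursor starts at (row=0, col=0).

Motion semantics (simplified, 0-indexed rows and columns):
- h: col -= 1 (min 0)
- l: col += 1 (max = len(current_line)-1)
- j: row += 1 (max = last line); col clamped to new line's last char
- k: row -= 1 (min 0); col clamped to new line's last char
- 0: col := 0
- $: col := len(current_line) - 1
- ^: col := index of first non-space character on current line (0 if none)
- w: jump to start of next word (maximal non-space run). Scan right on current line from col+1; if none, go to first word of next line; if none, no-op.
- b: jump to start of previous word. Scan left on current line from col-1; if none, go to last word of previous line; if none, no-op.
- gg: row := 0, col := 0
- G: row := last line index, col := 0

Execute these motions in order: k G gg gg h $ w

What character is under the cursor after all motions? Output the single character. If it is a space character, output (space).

After 1 (k): row=0 col=0 char='c'
After 2 (G): row=4 col=0 char='l'
After 3 (gg): row=0 col=0 char='c'
After 4 (gg): row=0 col=0 char='c'
After 5 (h): row=0 col=0 char='c'
After 6 ($): row=0 col=18 char='d'
After 7 (w): row=1 col=0 char='r'

Answer: r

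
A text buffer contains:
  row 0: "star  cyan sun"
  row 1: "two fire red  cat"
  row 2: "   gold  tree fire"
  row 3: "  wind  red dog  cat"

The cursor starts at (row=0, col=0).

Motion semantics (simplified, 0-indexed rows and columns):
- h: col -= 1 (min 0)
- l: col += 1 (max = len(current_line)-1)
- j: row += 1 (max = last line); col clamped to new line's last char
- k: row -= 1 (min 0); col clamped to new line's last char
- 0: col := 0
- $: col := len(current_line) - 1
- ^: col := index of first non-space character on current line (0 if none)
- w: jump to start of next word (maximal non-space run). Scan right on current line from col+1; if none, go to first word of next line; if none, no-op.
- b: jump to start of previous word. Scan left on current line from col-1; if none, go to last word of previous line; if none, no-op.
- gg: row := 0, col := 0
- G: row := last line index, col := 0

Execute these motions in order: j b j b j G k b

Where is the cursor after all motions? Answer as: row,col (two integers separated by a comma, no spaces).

Answer: 1,14

Derivation:
After 1 (j): row=1 col=0 char='t'
After 2 (b): row=0 col=11 char='s'
After 3 (j): row=1 col=11 char='d'
After 4 (b): row=1 col=9 char='r'
After 5 (j): row=2 col=9 char='t'
After 6 (G): row=3 col=0 char='_'
After 7 (k): row=2 col=0 char='_'
After 8 (b): row=1 col=14 char='c'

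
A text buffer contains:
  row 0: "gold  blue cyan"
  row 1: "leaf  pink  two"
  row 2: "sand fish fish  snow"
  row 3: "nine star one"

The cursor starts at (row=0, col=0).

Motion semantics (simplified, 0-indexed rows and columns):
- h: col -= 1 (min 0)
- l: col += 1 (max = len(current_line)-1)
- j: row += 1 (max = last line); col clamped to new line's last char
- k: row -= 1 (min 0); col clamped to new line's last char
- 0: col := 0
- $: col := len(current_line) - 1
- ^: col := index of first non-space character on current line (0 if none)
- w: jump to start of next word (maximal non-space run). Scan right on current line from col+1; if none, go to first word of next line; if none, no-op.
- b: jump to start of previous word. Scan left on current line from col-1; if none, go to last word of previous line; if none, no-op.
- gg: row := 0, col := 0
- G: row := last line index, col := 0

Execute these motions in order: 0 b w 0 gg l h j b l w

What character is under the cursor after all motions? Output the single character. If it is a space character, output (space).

After 1 (0): row=0 col=0 char='g'
After 2 (b): row=0 col=0 char='g'
After 3 (w): row=0 col=6 char='b'
After 4 (0): row=0 col=0 char='g'
After 5 (gg): row=0 col=0 char='g'
After 6 (l): row=0 col=1 char='o'
After 7 (h): row=0 col=0 char='g'
After 8 (j): row=1 col=0 char='l'
After 9 (b): row=0 col=11 char='c'
After 10 (l): row=0 col=12 char='y'
After 11 (w): row=1 col=0 char='l'

Answer: l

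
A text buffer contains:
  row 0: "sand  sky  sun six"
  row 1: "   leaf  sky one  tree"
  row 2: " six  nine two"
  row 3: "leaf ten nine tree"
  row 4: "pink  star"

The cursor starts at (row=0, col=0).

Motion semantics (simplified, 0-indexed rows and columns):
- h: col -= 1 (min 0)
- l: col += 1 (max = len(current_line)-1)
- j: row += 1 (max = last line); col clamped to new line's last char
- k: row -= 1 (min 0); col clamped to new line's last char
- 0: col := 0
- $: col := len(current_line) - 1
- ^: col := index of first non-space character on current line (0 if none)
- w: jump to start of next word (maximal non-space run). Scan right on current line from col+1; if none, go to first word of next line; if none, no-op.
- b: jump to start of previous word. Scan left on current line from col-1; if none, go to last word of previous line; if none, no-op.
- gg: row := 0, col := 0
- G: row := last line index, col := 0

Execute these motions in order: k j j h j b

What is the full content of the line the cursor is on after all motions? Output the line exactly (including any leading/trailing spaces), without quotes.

After 1 (k): row=0 col=0 char='s'
After 2 (j): row=1 col=0 char='_'
After 3 (j): row=2 col=0 char='_'
After 4 (h): row=2 col=0 char='_'
After 5 (j): row=3 col=0 char='l'
After 6 (b): row=2 col=11 char='t'

Answer:  six  nine two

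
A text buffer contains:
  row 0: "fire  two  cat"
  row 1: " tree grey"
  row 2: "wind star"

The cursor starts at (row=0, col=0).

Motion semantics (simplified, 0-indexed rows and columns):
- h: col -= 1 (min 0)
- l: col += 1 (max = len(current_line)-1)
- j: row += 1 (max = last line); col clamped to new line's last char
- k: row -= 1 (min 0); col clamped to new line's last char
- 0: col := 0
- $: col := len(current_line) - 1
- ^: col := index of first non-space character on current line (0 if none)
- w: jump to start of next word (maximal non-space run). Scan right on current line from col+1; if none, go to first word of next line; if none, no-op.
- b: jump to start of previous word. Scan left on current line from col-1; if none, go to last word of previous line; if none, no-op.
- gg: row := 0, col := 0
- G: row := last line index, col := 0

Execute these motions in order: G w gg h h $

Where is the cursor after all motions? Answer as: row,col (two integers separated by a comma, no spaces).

Answer: 0,13

Derivation:
After 1 (G): row=2 col=0 char='w'
After 2 (w): row=2 col=5 char='s'
After 3 (gg): row=0 col=0 char='f'
After 4 (h): row=0 col=0 char='f'
After 5 (h): row=0 col=0 char='f'
After 6 ($): row=0 col=13 char='t'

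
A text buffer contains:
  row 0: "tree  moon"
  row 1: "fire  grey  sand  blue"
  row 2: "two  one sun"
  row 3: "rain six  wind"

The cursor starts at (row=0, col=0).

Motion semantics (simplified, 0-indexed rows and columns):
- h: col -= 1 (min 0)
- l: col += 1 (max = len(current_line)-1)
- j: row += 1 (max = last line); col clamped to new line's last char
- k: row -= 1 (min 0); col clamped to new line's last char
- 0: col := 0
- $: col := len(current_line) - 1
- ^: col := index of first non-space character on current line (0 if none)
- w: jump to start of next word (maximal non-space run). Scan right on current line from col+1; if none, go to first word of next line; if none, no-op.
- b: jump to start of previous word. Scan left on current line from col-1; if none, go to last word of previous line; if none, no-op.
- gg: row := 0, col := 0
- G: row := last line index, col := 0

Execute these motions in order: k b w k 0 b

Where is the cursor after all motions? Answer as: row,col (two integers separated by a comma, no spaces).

Answer: 0,0

Derivation:
After 1 (k): row=0 col=0 char='t'
After 2 (b): row=0 col=0 char='t'
After 3 (w): row=0 col=6 char='m'
After 4 (k): row=0 col=6 char='m'
After 5 (0): row=0 col=0 char='t'
After 6 (b): row=0 col=0 char='t'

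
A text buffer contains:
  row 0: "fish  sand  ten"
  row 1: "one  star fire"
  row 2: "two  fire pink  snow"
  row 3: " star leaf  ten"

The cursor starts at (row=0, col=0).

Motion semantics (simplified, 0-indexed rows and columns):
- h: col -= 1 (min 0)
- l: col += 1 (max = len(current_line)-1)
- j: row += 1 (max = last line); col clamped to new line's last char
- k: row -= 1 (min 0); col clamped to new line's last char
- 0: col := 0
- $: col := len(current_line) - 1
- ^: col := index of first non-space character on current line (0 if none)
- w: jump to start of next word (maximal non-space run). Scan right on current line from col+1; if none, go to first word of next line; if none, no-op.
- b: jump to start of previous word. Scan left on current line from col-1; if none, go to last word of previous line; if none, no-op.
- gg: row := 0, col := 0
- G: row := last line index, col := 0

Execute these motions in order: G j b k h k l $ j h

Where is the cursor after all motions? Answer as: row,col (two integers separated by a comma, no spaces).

Answer: 1,12

Derivation:
After 1 (G): row=3 col=0 char='_'
After 2 (j): row=3 col=0 char='_'
After 3 (b): row=2 col=16 char='s'
After 4 (k): row=1 col=13 char='e'
After 5 (h): row=1 col=12 char='r'
After 6 (k): row=0 col=12 char='t'
After 7 (l): row=0 col=13 char='e'
After 8 ($): row=0 col=14 char='n'
After 9 (j): row=1 col=13 char='e'
After 10 (h): row=1 col=12 char='r'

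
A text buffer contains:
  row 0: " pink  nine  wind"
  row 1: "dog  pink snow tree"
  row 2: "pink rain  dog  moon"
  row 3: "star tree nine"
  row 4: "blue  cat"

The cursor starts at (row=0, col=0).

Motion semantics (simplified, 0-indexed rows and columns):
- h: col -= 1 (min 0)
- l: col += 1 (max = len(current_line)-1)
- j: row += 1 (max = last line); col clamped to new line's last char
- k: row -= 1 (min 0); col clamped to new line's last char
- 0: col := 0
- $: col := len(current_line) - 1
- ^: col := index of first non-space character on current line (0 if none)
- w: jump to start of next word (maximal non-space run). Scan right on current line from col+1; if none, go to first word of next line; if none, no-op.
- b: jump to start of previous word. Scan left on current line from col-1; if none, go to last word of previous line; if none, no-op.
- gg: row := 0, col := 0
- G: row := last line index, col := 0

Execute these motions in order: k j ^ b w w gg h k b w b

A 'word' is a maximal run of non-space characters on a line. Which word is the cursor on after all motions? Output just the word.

Answer: pink

Derivation:
After 1 (k): row=0 col=0 char='_'
After 2 (j): row=1 col=0 char='d'
After 3 (^): row=1 col=0 char='d'
After 4 (b): row=0 col=13 char='w'
After 5 (w): row=1 col=0 char='d'
After 6 (w): row=1 col=5 char='p'
After 7 (gg): row=0 col=0 char='_'
After 8 (h): row=0 col=0 char='_'
After 9 (k): row=0 col=0 char='_'
After 10 (b): row=0 col=0 char='_'
After 11 (w): row=0 col=1 char='p'
After 12 (b): row=0 col=1 char='p'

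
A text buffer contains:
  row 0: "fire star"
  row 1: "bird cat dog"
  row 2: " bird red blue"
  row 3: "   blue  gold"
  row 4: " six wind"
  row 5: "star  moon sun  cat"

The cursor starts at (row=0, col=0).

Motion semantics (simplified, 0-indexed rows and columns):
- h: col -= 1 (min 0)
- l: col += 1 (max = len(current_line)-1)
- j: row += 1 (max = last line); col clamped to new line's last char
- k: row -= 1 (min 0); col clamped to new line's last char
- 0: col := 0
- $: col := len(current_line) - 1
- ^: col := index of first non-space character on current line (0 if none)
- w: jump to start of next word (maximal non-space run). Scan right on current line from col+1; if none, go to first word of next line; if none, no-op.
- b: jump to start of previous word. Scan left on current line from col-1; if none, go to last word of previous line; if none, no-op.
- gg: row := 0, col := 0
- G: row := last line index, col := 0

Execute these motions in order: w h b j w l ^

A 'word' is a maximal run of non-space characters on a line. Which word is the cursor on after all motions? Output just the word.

After 1 (w): row=0 col=5 char='s'
After 2 (h): row=0 col=4 char='_'
After 3 (b): row=0 col=0 char='f'
After 4 (j): row=1 col=0 char='b'
After 5 (w): row=1 col=5 char='c'
After 6 (l): row=1 col=6 char='a'
After 7 (^): row=1 col=0 char='b'

Answer: bird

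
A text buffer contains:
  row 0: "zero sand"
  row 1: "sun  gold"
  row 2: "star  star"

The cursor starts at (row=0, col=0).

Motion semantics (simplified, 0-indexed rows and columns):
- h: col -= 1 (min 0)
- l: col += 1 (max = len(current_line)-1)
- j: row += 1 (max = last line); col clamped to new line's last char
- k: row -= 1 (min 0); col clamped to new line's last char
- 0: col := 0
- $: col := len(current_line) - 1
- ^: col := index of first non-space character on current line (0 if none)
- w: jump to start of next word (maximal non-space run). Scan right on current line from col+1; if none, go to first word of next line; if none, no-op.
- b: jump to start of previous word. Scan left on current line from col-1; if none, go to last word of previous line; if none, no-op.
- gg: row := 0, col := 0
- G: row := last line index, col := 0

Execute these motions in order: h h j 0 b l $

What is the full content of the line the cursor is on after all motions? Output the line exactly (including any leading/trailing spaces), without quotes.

Answer: zero sand

Derivation:
After 1 (h): row=0 col=0 char='z'
After 2 (h): row=0 col=0 char='z'
After 3 (j): row=1 col=0 char='s'
After 4 (0): row=1 col=0 char='s'
After 5 (b): row=0 col=5 char='s'
After 6 (l): row=0 col=6 char='a'
After 7 ($): row=0 col=8 char='d'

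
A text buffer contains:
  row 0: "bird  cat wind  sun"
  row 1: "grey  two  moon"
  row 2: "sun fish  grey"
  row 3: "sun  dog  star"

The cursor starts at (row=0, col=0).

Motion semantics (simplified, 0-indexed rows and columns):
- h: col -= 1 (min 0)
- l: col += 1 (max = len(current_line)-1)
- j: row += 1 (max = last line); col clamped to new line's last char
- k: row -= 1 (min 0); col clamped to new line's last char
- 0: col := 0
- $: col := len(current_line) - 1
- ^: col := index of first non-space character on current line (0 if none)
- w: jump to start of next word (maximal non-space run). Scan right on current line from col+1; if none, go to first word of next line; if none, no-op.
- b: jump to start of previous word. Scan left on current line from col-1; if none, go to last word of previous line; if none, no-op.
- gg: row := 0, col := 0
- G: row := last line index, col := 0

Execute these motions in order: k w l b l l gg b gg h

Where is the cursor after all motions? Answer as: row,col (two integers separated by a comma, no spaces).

After 1 (k): row=0 col=0 char='b'
After 2 (w): row=0 col=6 char='c'
After 3 (l): row=0 col=7 char='a'
After 4 (b): row=0 col=6 char='c'
After 5 (l): row=0 col=7 char='a'
After 6 (l): row=0 col=8 char='t'
After 7 (gg): row=0 col=0 char='b'
After 8 (b): row=0 col=0 char='b'
After 9 (gg): row=0 col=0 char='b'
After 10 (h): row=0 col=0 char='b'

Answer: 0,0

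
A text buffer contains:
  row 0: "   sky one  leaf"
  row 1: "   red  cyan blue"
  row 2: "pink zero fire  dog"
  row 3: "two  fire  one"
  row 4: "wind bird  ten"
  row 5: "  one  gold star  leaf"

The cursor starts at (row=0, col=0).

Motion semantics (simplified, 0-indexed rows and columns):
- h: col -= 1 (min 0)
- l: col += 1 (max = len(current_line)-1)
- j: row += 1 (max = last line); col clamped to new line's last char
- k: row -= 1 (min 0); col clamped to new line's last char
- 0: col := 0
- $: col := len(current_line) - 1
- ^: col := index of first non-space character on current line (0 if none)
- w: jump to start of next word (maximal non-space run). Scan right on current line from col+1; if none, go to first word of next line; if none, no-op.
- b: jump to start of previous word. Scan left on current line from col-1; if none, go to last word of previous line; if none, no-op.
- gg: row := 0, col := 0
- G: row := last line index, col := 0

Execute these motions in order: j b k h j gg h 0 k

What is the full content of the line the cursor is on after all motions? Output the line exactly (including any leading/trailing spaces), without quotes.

After 1 (j): row=1 col=0 char='_'
After 2 (b): row=0 col=12 char='l'
After 3 (k): row=0 col=12 char='l'
After 4 (h): row=0 col=11 char='_'
After 5 (j): row=1 col=11 char='n'
After 6 (gg): row=0 col=0 char='_'
After 7 (h): row=0 col=0 char='_'
After 8 (0): row=0 col=0 char='_'
After 9 (k): row=0 col=0 char='_'

Answer:    sky one  leaf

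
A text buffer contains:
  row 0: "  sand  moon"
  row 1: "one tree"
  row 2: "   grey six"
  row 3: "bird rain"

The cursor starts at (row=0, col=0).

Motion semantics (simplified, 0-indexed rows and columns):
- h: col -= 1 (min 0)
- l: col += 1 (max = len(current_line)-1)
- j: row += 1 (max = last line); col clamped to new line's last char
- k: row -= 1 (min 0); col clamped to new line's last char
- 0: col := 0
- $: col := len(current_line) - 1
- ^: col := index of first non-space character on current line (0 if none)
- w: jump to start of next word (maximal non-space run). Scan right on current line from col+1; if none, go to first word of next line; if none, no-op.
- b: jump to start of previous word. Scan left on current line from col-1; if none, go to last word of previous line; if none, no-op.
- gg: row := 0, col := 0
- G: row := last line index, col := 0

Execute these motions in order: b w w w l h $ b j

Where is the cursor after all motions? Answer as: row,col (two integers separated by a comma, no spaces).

After 1 (b): row=0 col=0 char='_'
After 2 (w): row=0 col=2 char='s'
After 3 (w): row=0 col=8 char='m'
After 4 (w): row=1 col=0 char='o'
After 5 (l): row=1 col=1 char='n'
After 6 (h): row=1 col=0 char='o'
After 7 ($): row=1 col=7 char='e'
After 8 (b): row=1 col=4 char='t'
After 9 (j): row=2 col=4 char='r'

Answer: 2,4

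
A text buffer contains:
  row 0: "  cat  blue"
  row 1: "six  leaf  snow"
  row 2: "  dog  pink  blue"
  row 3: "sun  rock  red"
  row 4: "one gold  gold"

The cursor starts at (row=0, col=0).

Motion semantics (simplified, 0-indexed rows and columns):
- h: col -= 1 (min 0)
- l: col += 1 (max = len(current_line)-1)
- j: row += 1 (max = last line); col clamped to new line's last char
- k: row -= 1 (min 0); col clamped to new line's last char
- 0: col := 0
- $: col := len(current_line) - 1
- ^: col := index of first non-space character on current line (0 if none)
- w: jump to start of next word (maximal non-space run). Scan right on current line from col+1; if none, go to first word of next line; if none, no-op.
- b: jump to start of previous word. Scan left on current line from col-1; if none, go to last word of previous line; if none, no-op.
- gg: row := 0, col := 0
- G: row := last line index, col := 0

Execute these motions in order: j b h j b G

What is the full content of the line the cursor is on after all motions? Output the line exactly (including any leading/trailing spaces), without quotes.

After 1 (j): row=1 col=0 char='s'
After 2 (b): row=0 col=7 char='b'
After 3 (h): row=0 col=6 char='_'
After 4 (j): row=1 col=6 char='e'
After 5 (b): row=1 col=5 char='l'
After 6 (G): row=4 col=0 char='o'

Answer: one gold  gold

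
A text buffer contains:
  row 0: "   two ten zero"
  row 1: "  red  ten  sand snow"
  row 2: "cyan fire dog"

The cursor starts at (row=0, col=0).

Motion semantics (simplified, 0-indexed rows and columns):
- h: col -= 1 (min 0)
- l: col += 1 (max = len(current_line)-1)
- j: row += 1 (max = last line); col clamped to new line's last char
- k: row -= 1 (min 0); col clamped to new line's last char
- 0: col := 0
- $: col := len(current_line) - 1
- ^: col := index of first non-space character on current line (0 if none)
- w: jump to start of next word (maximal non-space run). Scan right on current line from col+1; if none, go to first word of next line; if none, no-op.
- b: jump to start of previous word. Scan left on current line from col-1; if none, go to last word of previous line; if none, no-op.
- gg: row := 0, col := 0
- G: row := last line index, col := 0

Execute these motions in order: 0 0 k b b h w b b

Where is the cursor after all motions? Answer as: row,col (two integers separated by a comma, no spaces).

Answer: 0,3

Derivation:
After 1 (0): row=0 col=0 char='_'
After 2 (0): row=0 col=0 char='_'
After 3 (k): row=0 col=0 char='_'
After 4 (b): row=0 col=0 char='_'
After 5 (b): row=0 col=0 char='_'
After 6 (h): row=0 col=0 char='_'
After 7 (w): row=0 col=3 char='t'
After 8 (b): row=0 col=3 char='t'
After 9 (b): row=0 col=3 char='t'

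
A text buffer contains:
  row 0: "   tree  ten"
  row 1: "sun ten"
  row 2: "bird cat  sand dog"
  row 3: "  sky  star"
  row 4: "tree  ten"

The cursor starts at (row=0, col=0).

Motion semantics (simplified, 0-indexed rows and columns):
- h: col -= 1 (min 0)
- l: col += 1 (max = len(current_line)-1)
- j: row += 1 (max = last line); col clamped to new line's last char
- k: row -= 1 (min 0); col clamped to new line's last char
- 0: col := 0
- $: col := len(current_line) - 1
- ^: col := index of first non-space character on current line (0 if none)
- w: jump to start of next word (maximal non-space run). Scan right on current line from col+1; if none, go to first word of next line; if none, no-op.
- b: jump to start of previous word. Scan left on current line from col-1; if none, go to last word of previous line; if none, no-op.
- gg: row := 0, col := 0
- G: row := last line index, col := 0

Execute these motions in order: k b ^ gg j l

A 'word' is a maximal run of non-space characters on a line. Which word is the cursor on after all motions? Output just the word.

After 1 (k): row=0 col=0 char='_'
After 2 (b): row=0 col=0 char='_'
After 3 (^): row=0 col=3 char='t'
After 4 (gg): row=0 col=0 char='_'
After 5 (j): row=1 col=0 char='s'
After 6 (l): row=1 col=1 char='u'

Answer: sun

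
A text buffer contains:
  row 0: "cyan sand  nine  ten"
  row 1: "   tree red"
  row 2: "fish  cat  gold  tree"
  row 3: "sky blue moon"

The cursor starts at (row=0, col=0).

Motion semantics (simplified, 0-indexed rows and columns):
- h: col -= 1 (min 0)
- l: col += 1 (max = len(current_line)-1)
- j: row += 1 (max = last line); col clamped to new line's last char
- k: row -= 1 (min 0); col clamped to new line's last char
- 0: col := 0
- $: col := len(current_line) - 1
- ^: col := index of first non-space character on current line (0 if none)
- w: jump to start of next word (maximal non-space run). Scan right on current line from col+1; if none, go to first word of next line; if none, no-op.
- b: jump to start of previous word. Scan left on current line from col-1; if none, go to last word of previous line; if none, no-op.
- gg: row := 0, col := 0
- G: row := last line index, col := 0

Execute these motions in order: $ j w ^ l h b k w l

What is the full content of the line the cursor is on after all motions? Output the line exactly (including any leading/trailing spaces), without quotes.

After 1 ($): row=0 col=19 char='n'
After 2 (j): row=1 col=10 char='d'
After 3 (w): row=2 col=0 char='f'
After 4 (^): row=2 col=0 char='f'
After 5 (l): row=2 col=1 char='i'
After 6 (h): row=2 col=0 char='f'
After 7 (b): row=1 col=8 char='r'
After 8 (k): row=0 col=8 char='d'
After 9 (w): row=0 col=11 char='n'
After 10 (l): row=0 col=12 char='i'

Answer: cyan sand  nine  ten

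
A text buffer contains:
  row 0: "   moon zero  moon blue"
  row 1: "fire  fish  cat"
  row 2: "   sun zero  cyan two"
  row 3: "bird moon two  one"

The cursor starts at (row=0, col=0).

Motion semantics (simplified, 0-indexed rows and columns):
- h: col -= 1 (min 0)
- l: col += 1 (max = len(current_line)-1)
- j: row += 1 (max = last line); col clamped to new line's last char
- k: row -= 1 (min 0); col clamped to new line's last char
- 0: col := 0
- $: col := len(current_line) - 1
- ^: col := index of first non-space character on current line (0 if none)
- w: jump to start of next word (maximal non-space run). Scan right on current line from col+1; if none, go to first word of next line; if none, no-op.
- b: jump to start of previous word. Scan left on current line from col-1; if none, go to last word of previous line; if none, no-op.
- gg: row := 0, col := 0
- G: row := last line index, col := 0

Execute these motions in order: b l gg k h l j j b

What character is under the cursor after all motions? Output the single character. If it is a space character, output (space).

Answer: c

Derivation:
After 1 (b): row=0 col=0 char='_'
After 2 (l): row=0 col=1 char='_'
After 3 (gg): row=0 col=0 char='_'
After 4 (k): row=0 col=0 char='_'
After 5 (h): row=0 col=0 char='_'
After 6 (l): row=0 col=1 char='_'
After 7 (j): row=1 col=1 char='i'
After 8 (j): row=2 col=1 char='_'
After 9 (b): row=1 col=12 char='c'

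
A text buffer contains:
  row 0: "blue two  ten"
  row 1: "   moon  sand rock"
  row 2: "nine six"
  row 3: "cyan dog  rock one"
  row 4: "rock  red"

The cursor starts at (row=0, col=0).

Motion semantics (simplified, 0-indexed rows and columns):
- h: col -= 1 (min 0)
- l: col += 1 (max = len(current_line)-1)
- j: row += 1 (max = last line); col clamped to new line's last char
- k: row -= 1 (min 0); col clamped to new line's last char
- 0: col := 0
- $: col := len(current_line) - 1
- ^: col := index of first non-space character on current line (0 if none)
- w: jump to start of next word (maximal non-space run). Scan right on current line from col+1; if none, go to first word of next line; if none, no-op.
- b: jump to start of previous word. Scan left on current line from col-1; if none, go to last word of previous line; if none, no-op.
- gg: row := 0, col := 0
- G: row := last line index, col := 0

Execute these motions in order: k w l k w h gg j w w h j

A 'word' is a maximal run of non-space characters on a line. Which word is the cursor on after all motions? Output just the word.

After 1 (k): row=0 col=0 char='b'
After 2 (w): row=0 col=5 char='t'
After 3 (l): row=0 col=6 char='w'
After 4 (k): row=0 col=6 char='w'
After 5 (w): row=0 col=10 char='t'
After 6 (h): row=0 col=9 char='_'
After 7 (gg): row=0 col=0 char='b'
After 8 (j): row=1 col=0 char='_'
After 9 (w): row=1 col=3 char='m'
After 10 (w): row=1 col=9 char='s'
After 11 (h): row=1 col=8 char='_'
After 12 (j): row=2 col=7 char='x'

Answer: six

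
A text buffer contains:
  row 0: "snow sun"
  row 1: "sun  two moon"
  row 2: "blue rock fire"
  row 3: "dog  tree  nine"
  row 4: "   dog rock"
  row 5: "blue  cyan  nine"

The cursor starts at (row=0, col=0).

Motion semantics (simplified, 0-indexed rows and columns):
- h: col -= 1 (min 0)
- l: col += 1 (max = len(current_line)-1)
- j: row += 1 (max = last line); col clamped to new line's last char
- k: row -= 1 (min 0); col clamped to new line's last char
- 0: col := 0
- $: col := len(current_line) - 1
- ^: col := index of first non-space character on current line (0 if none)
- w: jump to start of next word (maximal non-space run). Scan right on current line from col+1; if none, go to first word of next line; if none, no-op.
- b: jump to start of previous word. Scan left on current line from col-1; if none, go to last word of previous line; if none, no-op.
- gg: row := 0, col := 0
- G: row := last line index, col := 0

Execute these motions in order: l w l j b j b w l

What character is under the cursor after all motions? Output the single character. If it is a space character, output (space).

Answer: o

Derivation:
After 1 (l): row=0 col=1 char='n'
After 2 (w): row=0 col=5 char='s'
After 3 (l): row=0 col=6 char='u'
After 4 (j): row=1 col=6 char='w'
After 5 (b): row=1 col=5 char='t'
After 6 (j): row=2 col=5 char='r'
After 7 (b): row=2 col=0 char='b'
After 8 (w): row=2 col=5 char='r'
After 9 (l): row=2 col=6 char='o'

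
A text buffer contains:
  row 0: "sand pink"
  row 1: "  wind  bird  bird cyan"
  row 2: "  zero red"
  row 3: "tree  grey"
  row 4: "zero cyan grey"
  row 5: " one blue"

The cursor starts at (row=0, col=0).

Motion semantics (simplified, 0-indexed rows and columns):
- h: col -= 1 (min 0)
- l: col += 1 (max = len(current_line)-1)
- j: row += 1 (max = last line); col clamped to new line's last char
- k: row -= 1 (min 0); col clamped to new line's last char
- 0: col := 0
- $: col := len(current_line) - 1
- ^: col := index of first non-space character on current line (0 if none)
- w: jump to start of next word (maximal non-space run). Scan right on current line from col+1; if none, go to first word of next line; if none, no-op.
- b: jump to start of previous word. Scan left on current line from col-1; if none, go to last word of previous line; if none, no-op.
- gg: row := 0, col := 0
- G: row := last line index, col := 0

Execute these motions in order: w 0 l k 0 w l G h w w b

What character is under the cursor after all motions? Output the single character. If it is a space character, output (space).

Answer: o

Derivation:
After 1 (w): row=0 col=5 char='p'
After 2 (0): row=0 col=0 char='s'
After 3 (l): row=0 col=1 char='a'
After 4 (k): row=0 col=1 char='a'
After 5 (0): row=0 col=0 char='s'
After 6 (w): row=0 col=5 char='p'
After 7 (l): row=0 col=6 char='i'
After 8 (G): row=5 col=0 char='_'
After 9 (h): row=5 col=0 char='_'
After 10 (w): row=5 col=1 char='o'
After 11 (w): row=5 col=5 char='b'
After 12 (b): row=5 col=1 char='o'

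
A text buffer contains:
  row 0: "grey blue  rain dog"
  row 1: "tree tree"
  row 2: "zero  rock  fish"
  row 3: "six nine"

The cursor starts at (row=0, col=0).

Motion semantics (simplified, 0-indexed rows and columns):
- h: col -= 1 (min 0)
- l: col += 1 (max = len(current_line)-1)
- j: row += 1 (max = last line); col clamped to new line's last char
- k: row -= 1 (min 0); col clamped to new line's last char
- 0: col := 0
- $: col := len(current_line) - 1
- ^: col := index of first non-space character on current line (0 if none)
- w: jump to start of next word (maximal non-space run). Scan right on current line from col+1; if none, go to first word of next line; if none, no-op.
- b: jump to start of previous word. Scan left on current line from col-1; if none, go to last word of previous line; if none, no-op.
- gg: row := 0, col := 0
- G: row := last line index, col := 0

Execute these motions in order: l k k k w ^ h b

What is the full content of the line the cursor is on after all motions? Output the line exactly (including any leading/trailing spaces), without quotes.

Answer: grey blue  rain dog

Derivation:
After 1 (l): row=0 col=1 char='r'
After 2 (k): row=0 col=1 char='r'
After 3 (k): row=0 col=1 char='r'
After 4 (k): row=0 col=1 char='r'
After 5 (w): row=0 col=5 char='b'
After 6 (^): row=0 col=0 char='g'
After 7 (h): row=0 col=0 char='g'
After 8 (b): row=0 col=0 char='g'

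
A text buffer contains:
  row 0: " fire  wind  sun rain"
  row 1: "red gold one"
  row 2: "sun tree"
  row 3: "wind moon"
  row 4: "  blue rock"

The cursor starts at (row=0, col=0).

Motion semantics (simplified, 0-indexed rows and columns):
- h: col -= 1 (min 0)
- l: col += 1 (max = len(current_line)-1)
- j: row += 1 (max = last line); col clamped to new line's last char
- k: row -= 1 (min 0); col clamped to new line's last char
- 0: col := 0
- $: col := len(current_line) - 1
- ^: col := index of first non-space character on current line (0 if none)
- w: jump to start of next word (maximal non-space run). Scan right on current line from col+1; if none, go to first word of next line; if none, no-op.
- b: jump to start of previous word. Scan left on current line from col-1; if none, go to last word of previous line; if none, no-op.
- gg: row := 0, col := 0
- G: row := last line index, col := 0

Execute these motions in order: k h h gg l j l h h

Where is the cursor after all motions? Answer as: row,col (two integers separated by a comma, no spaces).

After 1 (k): row=0 col=0 char='_'
After 2 (h): row=0 col=0 char='_'
After 3 (h): row=0 col=0 char='_'
After 4 (gg): row=0 col=0 char='_'
After 5 (l): row=0 col=1 char='f'
After 6 (j): row=1 col=1 char='e'
After 7 (l): row=1 col=2 char='d'
After 8 (h): row=1 col=1 char='e'
After 9 (h): row=1 col=0 char='r'

Answer: 1,0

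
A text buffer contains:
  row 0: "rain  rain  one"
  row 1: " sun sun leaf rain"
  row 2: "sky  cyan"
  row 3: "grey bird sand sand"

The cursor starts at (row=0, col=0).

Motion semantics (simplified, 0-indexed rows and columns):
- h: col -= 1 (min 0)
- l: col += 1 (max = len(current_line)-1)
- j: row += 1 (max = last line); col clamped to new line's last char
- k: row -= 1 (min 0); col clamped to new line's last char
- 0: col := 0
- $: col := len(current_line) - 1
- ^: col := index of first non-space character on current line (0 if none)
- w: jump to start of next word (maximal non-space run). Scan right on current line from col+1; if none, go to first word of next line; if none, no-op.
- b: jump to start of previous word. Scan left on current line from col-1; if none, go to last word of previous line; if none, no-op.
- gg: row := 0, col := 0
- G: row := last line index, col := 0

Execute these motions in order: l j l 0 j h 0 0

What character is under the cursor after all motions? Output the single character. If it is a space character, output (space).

After 1 (l): row=0 col=1 char='a'
After 2 (j): row=1 col=1 char='s'
After 3 (l): row=1 col=2 char='u'
After 4 (0): row=1 col=0 char='_'
After 5 (j): row=2 col=0 char='s'
After 6 (h): row=2 col=0 char='s'
After 7 (0): row=2 col=0 char='s'
After 8 (0): row=2 col=0 char='s'

Answer: s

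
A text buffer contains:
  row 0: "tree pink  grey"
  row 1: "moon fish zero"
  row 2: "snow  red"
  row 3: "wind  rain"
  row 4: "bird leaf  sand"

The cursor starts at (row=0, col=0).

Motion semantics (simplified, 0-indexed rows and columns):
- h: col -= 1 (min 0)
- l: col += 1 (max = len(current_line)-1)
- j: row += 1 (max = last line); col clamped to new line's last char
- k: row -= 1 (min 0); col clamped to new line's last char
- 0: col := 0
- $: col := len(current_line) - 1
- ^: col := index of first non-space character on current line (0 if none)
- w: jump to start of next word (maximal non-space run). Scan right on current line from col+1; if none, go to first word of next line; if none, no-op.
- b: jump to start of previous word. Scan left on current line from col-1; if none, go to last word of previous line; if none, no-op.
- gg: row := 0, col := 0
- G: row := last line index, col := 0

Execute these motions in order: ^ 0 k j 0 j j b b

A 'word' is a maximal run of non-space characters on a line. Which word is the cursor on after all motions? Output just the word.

Answer: snow

Derivation:
After 1 (^): row=0 col=0 char='t'
After 2 (0): row=0 col=0 char='t'
After 3 (k): row=0 col=0 char='t'
After 4 (j): row=1 col=0 char='m'
After 5 (0): row=1 col=0 char='m'
After 6 (j): row=2 col=0 char='s'
After 7 (j): row=3 col=0 char='w'
After 8 (b): row=2 col=6 char='r'
After 9 (b): row=2 col=0 char='s'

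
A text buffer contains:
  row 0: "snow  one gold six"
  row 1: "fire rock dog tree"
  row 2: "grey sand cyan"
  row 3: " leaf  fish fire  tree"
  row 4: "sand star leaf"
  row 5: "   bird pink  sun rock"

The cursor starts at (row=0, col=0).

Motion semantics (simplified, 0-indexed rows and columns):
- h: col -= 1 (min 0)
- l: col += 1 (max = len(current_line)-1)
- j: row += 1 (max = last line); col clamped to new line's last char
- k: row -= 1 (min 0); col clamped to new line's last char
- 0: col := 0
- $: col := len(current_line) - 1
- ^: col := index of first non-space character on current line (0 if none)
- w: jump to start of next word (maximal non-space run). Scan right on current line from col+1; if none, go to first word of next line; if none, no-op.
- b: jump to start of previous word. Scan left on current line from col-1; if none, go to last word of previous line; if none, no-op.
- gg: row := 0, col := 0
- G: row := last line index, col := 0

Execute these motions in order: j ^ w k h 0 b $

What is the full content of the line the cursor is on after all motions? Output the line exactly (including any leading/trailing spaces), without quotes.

After 1 (j): row=1 col=0 char='f'
After 2 (^): row=1 col=0 char='f'
After 3 (w): row=1 col=5 char='r'
After 4 (k): row=0 col=5 char='_'
After 5 (h): row=0 col=4 char='_'
After 6 (0): row=0 col=0 char='s'
After 7 (b): row=0 col=0 char='s'
After 8 ($): row=0 col=17 char='x'

Answer: snow  one gold six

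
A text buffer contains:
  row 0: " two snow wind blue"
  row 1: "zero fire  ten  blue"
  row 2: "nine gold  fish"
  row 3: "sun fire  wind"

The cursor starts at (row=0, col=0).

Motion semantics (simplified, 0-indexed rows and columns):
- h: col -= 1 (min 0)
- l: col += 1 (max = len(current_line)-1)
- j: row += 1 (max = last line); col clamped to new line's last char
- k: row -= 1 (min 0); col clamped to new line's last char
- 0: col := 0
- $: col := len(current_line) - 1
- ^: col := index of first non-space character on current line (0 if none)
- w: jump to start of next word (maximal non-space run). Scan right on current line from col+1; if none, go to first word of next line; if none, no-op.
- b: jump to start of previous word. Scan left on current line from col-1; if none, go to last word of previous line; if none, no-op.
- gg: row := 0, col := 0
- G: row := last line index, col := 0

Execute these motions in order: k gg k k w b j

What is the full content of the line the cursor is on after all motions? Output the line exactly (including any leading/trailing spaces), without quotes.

Answer: zero fire  ten  blue

Derivation:
After 1 (k): row=0 col=0 char='_'
After 2 (gg): row=0 col=0 char='_'
After 3 (k): row=0 col=0 char='_'
After 4 (k): row=0 col=0 char='_'
After 5 (w): row=0 col=1 char='t'
After 6 (b): row=0 col=1 char='t'
After 7 (j): row=1 col=1 char='e'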